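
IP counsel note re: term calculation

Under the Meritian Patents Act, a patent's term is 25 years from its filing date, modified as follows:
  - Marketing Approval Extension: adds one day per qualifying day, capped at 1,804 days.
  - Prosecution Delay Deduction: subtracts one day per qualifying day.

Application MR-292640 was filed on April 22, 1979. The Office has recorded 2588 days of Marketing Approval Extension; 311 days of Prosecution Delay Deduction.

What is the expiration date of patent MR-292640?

Base term: filing date + 25 years → 22 April 2004.
Marketing Approval Extension: 2588 days claimed exceeds the 1804-day cap, so +1804 days → 31 March 2009.
Prosecution Delay Deduction: −311 days → 24 May 2008.

2008-05-24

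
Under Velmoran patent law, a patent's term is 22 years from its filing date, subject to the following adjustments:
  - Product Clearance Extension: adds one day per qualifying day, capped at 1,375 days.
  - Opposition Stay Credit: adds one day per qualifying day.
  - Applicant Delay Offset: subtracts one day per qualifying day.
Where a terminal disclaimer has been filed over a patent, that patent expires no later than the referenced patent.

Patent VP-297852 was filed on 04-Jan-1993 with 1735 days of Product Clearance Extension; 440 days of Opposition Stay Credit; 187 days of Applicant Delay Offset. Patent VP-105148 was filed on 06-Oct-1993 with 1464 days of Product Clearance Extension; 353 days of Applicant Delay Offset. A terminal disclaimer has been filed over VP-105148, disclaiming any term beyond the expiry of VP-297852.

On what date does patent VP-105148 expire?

July 24, 2018

Natural term of VP-105148:
  Base: filing + 22 years → 6 October 2015.
  Product Clearance Extension: 1464 days claimed exceeds the 1375-day cap, so +1375 days → 12 July 2019.
  Applicant Delay Offset: −353 days → 24 July 2018.
Expiry of referenced patent VP-297852:
  Base: filing + 22 years → 4 January 2015.
  Product Clearance Extension: 1735 days claimed exceeds the 1375-day cap, so +1375 days → 10 October 2018.
  Opposition Stay Credit: +440 days → 24 December 2019.
  Applicant Delay Offset: −187 days → 20 June 2019.
Terminal disclaimer: VP-105148 expires on the earlier of 24 July 2018 and 20 June 2019.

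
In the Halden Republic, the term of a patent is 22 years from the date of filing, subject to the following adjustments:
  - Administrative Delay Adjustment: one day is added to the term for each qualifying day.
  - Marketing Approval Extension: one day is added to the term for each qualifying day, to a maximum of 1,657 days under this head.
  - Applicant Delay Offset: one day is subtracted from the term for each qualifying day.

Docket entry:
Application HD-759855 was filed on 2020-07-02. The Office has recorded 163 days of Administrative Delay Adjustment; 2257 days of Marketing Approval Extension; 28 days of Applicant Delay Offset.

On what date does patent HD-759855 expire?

2047-05-29

Base term: filing date + 22 years → 2 July 2042.
Administrative Delay Adjustment: +163 days → 12 December 2042.
Marketing Approval Extension: 2257 days claimed exceeds the 1657-day cap, so +1657 days → 26 June 2047.
Applicant Delay Offset: −28 days → 29 May 2047.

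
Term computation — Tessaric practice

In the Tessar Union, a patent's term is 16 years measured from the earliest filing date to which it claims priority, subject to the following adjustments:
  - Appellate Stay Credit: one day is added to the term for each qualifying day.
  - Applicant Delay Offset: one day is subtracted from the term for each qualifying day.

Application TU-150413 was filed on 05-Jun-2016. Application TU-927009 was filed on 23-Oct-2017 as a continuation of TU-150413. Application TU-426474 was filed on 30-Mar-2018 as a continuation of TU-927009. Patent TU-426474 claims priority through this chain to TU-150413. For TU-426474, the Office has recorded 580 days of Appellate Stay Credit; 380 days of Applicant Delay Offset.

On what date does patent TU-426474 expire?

Earliest priority filing: 5 June 2016.
Base term: 5 June 2016 + 16 years → 5 June 2032.
Appellate Stay Credit: +580 days → 6 January 2034.
Applicant Delay Offset: −380 days → 22 December 2032.

December 22, 2032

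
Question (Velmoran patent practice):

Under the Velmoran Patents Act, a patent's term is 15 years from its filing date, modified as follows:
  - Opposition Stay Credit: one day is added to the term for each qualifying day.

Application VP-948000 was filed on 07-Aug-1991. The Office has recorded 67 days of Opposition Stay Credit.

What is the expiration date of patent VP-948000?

Base term: filing date + 15 years → 7 August 2006.
Opposition Stay Credit: +67 days → 13 October 2006.

October 13, 2006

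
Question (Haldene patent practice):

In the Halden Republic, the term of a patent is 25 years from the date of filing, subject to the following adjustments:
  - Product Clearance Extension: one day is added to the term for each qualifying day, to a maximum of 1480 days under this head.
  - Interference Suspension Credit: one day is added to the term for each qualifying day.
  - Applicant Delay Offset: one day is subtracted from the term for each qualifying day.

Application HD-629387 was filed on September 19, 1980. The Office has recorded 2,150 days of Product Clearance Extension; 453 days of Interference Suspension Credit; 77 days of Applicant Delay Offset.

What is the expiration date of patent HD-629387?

Base term: filing date + 25 years → 19 September 2005.
Product Clearance Extension: 2150 days claimed exceeds the 1480-day cap, so +1480 days → 8 October 2009.
Interference Suspension Credit: +453 days → 4 January 2011.
Applicant Delay Offset: −77 days → 19 October 2010.

2010-10-19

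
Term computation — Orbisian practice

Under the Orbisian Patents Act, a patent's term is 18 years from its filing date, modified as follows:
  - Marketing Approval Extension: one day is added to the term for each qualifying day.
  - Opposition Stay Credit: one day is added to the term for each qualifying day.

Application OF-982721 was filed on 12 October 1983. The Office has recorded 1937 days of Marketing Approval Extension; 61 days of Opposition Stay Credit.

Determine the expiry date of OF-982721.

April 2, 2007

Base term: filing date + 18 years → 12 October 2001.
Marketing Approval Extension: +1937 days → 31 January 2007.
Opposition Stay Credit: +61 days → 2 April 2007.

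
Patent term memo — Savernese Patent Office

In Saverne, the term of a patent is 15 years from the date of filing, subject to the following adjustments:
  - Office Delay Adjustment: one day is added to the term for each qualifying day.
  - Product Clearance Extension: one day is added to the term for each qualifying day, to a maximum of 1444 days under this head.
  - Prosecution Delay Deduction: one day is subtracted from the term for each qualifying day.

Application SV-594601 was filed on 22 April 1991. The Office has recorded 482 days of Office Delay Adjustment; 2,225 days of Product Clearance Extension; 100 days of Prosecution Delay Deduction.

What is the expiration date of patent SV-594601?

2011-04-22

Base term: filing date + 15 years → 22 April 2006.
Office Delay Adjustment: +482 days → 17 August 2007.
Product Clearance Extension: 2225 days claimed exceeds the 1444-day cap, so +1444 days → 31 July 2011.
Prosecution Delay Deduction: −100 days → 22 April 2011.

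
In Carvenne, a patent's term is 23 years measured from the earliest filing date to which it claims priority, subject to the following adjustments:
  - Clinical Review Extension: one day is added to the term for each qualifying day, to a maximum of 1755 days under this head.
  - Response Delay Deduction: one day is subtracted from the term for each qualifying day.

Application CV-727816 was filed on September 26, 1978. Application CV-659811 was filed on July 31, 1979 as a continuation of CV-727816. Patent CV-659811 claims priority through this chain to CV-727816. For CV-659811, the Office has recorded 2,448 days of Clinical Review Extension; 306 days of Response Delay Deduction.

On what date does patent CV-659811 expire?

September 14, 2005

Earliest priority filing: 26 September 1978.
Base term: 26 September 1978 + 23 years → 26 September 2001.
Clinical Review Extension: 2448 days claimed exceeds the 1755-day cap, so +1755 days → 17 July 2006.
Response Delay Deduction: −306 days → 14 September 2005.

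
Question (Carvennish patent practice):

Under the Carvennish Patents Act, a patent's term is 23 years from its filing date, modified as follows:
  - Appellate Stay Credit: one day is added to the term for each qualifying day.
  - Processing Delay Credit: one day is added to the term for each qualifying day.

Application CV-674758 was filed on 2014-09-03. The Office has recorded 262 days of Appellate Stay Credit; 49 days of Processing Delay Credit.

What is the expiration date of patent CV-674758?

Base term: filing date + 23 years → 3 September 2037.
Appellate Stay Credit: +262 days → 23 May 2038.
Processing Delay Credit: +49 days → 11 July 2038.

2038-07-11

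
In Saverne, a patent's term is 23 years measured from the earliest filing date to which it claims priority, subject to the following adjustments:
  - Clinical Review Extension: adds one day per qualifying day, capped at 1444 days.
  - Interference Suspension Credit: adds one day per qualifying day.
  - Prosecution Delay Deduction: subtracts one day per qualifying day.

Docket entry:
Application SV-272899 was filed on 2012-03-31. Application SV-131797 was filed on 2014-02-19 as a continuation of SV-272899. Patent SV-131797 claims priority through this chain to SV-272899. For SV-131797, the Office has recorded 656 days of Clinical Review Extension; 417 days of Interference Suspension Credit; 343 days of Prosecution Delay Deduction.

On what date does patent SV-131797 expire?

Earliest priority filing: 31 March 2012.
Base term: 31 March 2012 + 23 years → 31 March 2035.
Clinical Review Extension: 656 days (within the 1444-day cap) → +656 days → 15 January 2037.
Interference Suspension Credit: +417 days → 8 March 2038.
Prosecution Delay Deduction: −343 days → 30 March 2037.

March 30, 2037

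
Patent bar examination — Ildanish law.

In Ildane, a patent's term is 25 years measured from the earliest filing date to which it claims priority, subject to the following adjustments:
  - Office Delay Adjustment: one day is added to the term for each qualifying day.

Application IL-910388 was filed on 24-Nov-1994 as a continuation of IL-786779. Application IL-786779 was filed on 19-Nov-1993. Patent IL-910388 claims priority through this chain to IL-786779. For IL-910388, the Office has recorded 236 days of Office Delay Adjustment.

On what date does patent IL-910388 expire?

July 13, 2019

Earliest priority filing: 19 November 1993.
Base term: 19 November 1993 + 25 years → 19 November 2018.
Office Delay Adjustment: +236 days → 13 July 2019.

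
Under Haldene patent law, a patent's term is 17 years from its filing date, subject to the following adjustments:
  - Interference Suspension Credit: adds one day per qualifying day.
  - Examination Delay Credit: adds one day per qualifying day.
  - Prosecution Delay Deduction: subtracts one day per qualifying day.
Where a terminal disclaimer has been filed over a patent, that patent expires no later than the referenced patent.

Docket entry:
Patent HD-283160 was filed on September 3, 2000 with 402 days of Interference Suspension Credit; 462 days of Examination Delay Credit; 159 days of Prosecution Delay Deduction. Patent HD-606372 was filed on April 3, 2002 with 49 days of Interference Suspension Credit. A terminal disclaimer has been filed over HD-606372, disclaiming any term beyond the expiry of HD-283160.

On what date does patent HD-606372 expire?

Natural term of HD-606372:
  Base: filing + 17 years → 3 April 2019.
  Interference Suspension Credit: +49 days → 22 May 2019.
Expiry of referenced patent HD-283160:
  Base: filing + 17 years → 3 September 2017.
  Interference Suspension Credit: +402 days → 10 October 2018.
  Examination Delay Credit: +462 days → 15 January 2020.
  Prosecution Delay Deduction: −159 days → 9 August 2019.
Terminal disclaimer: HD-606372 expires on the earlier of 22 May 2019 and 9 August 2019.

May 22, 2019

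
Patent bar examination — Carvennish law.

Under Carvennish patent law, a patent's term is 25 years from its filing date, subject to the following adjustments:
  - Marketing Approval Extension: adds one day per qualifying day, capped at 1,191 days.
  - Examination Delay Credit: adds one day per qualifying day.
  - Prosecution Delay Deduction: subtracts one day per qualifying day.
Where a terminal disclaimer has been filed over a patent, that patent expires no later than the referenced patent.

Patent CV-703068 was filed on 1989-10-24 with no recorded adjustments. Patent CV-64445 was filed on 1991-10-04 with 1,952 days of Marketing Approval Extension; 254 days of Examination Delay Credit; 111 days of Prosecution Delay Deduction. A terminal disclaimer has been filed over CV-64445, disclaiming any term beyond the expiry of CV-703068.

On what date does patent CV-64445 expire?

2014-10-24

Natural term of CV-64445:
  Base: filing + 25 years → 4 October 2016.
  Marketing Approval Extension: 1952 days claimed exceeds the 1191-day cap, so +1191 days → 8 January 2020.
  Examination Delay Credit: +254 days → 18 September 2020.
  Prosecution Delay Deduction: −111 days → 30 May 2020.
Expiry of referenced patent CV-703068:
  Base: filing + 25 years → 24 October 2014.
Terminal disclaimer: CV-64445 expires on the earlier of 30 May 2020 and 24 October 2014.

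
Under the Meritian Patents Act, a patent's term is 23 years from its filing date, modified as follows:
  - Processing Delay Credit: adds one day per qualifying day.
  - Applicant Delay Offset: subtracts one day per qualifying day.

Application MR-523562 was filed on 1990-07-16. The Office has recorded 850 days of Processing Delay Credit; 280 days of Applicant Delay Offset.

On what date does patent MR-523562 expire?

Base term: filing date + 23 years → 16 July 2013.
Processing Delay Credit: +850 days → 13 November 2015.
Applicant Delay Offset: −280 days → 6 February 2015.

February 6, 2015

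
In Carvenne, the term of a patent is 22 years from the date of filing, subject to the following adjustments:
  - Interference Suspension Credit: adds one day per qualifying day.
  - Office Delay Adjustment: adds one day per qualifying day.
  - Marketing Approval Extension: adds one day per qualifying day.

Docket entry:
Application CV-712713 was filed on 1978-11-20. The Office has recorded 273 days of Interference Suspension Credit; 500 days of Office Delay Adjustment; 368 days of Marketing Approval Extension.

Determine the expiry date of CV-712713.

Base term: filing date + 22 years → 20 November 2000.
Interference Suspension Credit: +273 days → 20 August 2001.
Office Delay Adjustment: +500 days → 2 January 2003.
Marketing Approval Extension: +368 days → 5 January 2004.

2004-01-05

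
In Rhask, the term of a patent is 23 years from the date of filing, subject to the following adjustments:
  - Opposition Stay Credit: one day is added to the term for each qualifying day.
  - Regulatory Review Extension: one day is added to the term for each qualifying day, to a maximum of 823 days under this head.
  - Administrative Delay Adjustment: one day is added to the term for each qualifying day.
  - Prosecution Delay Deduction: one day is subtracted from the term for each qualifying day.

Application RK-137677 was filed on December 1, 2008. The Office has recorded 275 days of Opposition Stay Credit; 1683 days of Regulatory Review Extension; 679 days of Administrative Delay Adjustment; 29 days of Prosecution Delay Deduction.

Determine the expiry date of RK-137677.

Base term: filing date + 23 years → 1 December 2031.
Opposition Stay Credit: +275 days → 1 September 2032.
Regulatory Review Extension: 1683 days claimed exceeds the 823-day cap, so +823 days → 3 December 2034.
Administrative Delay Adjustment: +679 days → 12 October 2036.
Prosecution Delay Deduction: −29 days → 13 September 2036.

2036-09-13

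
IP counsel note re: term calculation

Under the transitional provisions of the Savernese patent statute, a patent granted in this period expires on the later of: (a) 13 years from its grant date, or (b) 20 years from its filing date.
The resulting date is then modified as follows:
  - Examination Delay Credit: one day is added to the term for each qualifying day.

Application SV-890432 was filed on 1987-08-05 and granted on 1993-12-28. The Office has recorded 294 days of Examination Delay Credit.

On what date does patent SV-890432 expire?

(a) grant + 13 years → 28 December 2006.
(b) filing + 20 years → 5 August 2007.
Later of the two: 5 August 2007.
Examination Delay Credit: +294 days → 25 May 2008.

May 25, 2008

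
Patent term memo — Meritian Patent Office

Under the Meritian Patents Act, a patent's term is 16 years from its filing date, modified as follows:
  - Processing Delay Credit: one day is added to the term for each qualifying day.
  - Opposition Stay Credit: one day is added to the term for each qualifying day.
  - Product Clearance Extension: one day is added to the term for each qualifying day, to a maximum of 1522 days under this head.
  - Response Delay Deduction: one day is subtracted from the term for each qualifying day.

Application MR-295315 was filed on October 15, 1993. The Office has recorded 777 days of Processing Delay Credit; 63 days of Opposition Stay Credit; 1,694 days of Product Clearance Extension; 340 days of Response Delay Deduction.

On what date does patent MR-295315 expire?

Base term: filing date + 16 years → 15 October 2009.
Processing Delay Credit: +777 days → 1 December 2011.
Opposition Stay Credit: +63 days → 2 February 2012.
Product Clearance Extension: 1694 days claimed exceeds the 1522-day cap, so +1522 days → 3 April 2016.
Response Delay Deduction: −340 days → 29 April 2015.

2015-04-29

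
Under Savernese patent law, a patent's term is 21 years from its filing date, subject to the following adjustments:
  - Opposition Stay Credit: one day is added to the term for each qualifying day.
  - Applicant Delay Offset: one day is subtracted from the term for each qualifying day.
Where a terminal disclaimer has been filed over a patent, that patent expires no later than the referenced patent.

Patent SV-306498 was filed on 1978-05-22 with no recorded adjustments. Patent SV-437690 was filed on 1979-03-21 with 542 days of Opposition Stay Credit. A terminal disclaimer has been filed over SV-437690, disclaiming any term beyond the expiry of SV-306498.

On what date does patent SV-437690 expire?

May 22, 1999

Natural term of SV-437690:
  Base: filing + 21 years → 21 March 2000.
  Opposition Stay Credit: +542 days → 14 September 2001.
Expiry of referenced patent SV-306498:
  Base: filing + 21 years → 22 May 1999.
Terminal disclaimer: SV-437690 expires on the earlier of 14 September 2001 and 22 May 1999.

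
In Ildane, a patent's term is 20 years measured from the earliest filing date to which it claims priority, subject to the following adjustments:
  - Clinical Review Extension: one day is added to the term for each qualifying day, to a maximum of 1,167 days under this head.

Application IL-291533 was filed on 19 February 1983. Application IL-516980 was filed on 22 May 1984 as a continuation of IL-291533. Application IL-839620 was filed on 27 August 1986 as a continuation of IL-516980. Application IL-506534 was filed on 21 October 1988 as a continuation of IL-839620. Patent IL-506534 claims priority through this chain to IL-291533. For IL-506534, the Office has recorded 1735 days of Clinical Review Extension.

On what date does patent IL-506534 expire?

May 1, 2006

Earliest priority filing: 19 February 1983.
Base term: 19 February 1983 + 20 years → 19 February 2003.
Clinical Review Extension: 1735 days claimed exceeds the 1167-day cap, so +1167 days → 1 May 2006.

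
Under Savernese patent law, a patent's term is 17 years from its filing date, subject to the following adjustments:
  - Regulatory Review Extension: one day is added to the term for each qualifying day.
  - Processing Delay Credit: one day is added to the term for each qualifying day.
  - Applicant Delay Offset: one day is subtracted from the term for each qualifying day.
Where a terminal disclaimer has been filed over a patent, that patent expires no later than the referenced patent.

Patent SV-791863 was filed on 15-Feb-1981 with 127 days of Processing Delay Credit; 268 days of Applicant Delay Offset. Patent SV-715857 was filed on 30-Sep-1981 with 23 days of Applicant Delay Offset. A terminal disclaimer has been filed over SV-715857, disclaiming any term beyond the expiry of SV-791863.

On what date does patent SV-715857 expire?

1997-09-27

Natural term of SV-715857:
  Base: filing + 17 years → 30 September 1998.
  Applicant Delay Offset: −23 days → 7 September 1998.
Expiry of referenced patent SV-791863:
  Base: filing + 17 years → 15 February 1998.
  Processing Delay Credit: +127 days → 22 June 1998.
  Applicant Delay Offset: −268 days → 27 September 1997.
Terminal disclaimer: SV-715857 expires on the earlier of 7 September 1998 and 27 September 1997.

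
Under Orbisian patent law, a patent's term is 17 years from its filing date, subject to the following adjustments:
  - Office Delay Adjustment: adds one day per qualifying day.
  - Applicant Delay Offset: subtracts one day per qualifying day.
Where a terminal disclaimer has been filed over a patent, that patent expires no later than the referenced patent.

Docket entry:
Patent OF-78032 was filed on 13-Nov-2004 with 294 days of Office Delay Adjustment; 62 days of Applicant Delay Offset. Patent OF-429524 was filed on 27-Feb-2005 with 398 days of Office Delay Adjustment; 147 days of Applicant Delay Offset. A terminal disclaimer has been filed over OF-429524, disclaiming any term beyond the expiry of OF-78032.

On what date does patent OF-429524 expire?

July 3, 2022

Natural term of OF-429524:
  Base: filing + 17 years → 27 February 2022.
  Office Delay Adjustment: +398 days → 1 April 2023.
  Applicant Delay Offset: −147 days → 5 November 2022.
Expiry of referenced patent OF-78032:
  Base: filing + 17 years → 13 November 2021.
  Office Delay Adjustment: +294 days → 3 September 2022.
  Applicant Delay Offset: −62 days → 3 July 2022.
Terminal disclaimer: OF-429524 expires on the earlier of 5 November 2022 and 3 July 2022.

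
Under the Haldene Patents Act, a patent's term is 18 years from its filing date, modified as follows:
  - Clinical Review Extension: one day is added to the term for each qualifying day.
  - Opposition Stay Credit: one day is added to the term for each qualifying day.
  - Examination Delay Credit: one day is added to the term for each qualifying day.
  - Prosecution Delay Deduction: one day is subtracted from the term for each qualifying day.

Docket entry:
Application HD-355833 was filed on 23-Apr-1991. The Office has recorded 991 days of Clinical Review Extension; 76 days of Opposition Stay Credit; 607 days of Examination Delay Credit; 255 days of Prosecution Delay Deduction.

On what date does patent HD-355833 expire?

2013-03-12

Base term: filing date + 18 years → 23 April 2009.
Clinical Review Extension: +991 days → 9 January 2012.
Opposition Stay Credit: +76 days → 25 March 2012.
Examination Delay Credit: +607 days → 22 November 2013.
Prosecution Delay Deduction: −255 days → 12 March 2013.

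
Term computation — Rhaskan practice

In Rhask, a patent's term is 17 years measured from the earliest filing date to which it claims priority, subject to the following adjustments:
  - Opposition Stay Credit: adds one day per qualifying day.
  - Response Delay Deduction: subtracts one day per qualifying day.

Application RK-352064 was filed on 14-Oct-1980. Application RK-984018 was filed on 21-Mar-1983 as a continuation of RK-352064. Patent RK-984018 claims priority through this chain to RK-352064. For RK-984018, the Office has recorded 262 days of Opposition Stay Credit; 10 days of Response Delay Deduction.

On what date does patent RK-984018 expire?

June 23, 1998

Earliest priority filing: 14 October 1980.
Base term: 14 October 1980 + 17 years → 14 October 1997.
Opposition Stay Credit: +262 days → 3 July 1998.
Response Delay Deduction: −10 days → 23 June 1998.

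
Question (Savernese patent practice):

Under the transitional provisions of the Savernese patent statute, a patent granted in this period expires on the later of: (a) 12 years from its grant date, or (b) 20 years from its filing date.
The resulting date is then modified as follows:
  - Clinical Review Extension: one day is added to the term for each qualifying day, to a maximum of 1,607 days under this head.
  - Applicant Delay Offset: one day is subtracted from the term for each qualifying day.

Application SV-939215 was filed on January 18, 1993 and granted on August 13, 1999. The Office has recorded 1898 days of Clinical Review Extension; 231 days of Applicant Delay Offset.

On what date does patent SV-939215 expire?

(a) grant + 12 years → 13 August 2011.
(b) filing + 20 years → 18 January 2013.
Later of the two: 18 January 2013.
Clinical Review Extension: 1898 days claimed exceeds the 1607-day cap, so +1607 days → 13 June 2017.
Applicant Delay Offset: −231 days → 25 October 2016.

2016-10-25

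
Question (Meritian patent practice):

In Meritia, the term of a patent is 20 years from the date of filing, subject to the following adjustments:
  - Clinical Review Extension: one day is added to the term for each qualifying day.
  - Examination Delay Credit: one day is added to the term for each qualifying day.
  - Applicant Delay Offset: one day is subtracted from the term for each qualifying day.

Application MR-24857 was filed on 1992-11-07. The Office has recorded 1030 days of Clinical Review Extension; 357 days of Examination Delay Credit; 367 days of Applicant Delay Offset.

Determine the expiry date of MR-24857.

August 24, 2015

Base term: filing date + 20 years → 7 November 2012.
Clinical Review Extension: +1030 days → 3 September 2015.
Examination Delay Credit: +357 days → 25 August 2016.
Applicant Delay Offset: −367 days → 24 August 2015.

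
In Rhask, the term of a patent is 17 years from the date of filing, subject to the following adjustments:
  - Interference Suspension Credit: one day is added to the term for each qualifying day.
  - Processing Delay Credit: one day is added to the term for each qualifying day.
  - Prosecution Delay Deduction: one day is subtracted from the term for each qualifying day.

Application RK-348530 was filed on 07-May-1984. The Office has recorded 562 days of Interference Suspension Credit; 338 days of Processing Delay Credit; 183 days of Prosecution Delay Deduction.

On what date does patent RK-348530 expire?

2003-04-24

Base term: filing date + 17 years → 7 May 2001.
Interference Suspension Credit: +562 days → 20 November 2002.
Processing Delay Credit: +338 days → 24 October 2003.
Prosecution Delay Deduction: −183 days → 24 April 2003.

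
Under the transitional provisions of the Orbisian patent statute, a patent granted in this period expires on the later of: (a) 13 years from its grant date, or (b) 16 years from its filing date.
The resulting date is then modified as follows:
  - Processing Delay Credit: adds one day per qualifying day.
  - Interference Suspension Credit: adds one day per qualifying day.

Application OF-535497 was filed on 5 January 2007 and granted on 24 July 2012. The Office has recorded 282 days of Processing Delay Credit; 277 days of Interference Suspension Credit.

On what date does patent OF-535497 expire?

(a) grant + 13 years → 24 July 2025.
(b) filing + 16 years → 5 January 2023.
Later of the two: 24 July 2025.
Processing Delay Credit: +282 days → 2 May 2026.
Interference Suspension Credit: +277 days → 3 February 2027.

2027-02-03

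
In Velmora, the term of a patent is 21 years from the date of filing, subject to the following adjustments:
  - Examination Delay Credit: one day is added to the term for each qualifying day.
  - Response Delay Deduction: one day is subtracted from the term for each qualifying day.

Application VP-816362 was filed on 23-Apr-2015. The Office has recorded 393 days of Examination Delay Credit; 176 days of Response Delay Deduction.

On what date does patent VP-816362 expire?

Base term: filing date + 21 years → 23 April 2036.
Examination Delay Credit: +393 days → 21 May 2037.
Response Delay Deduction: −176 days → 26 November 2036.

November 26, 2036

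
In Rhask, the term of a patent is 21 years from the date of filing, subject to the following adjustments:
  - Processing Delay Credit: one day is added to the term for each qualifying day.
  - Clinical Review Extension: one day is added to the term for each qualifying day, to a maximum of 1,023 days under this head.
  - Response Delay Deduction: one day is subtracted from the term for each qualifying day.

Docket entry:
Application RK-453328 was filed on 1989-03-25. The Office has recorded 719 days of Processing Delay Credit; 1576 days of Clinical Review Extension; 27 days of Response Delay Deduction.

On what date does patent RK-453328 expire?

2014-12-04

Base term: filing date + 21 years → 25 March 2010.
Processing Delay Credit: +719 days → 13 March 2012.
Clinical Review Extension: 1576 days claimed exceeds the 1023-day cap, so +1023 days → 31 December 2014.
Response Delay Deduction: −27 days → 4 December 2014.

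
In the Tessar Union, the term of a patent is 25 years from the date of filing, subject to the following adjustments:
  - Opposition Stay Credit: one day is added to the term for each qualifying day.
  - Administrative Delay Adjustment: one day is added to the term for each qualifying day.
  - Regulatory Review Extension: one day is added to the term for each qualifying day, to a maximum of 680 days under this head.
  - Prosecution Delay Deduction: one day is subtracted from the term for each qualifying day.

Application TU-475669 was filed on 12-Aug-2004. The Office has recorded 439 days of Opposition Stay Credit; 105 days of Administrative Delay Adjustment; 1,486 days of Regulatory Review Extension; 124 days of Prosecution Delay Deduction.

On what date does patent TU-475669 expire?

August 16, 2032

Base term: filing date + 25 years → 12 August 2029.
Opposition Stay Credit: +439 days → 25 October 2030.
Administrative Delay Adjustment: +105 days → 7 February 2031.
Regulatory Review Extension: 1486 days claimed exceeds the 680-day cap, so +680 days → 18 December 2032.
Prosecution Delay Deduction: −124 days → 16 August 2032.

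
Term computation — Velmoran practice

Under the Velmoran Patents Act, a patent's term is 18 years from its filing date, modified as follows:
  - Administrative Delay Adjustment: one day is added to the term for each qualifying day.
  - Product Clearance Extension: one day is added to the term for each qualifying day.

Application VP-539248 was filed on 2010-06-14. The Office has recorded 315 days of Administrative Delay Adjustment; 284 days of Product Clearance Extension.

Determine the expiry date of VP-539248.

Base term: filing date + 18 years → 14 June 2028.
Administrative Delay Adjustment: +315 days → 25 April 2029.
Product Clearance Extension: +284 days → 3 February 2030.

February 3, 2030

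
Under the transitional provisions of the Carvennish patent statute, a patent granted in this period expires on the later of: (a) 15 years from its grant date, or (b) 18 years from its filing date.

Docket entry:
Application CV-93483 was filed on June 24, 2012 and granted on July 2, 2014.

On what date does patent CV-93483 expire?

(a) grant + 15 years → 2 July 2029.
(b) filing + 18 years → 24 June 2030.
Later of the two: 24 June 2030.

June 24, 2030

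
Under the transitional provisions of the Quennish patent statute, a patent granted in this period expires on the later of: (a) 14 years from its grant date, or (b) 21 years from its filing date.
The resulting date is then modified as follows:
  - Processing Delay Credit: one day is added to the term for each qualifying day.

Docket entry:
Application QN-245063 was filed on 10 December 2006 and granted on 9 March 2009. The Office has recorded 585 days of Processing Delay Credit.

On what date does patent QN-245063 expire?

2029-07-17

(a) grant + 14 years → 9 March 2023.
(b) filing + 21 years → 10 December 2027.
Later of the two: 10 December 2027.
Processing Delay Credit: +585 days → 17 July 2029.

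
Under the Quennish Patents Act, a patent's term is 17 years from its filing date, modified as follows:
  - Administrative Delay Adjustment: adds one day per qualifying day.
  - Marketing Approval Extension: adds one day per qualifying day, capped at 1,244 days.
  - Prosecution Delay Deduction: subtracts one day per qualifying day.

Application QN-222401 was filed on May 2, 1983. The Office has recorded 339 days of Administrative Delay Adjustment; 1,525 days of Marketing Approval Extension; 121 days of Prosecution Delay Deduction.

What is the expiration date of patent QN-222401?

May 3, 2004

Base term: filing date + 17 years → 2 May 2000.
Administrative Delay Adjustment: +339 days → 6 April 2001.
Marketing Approval Extension: 1525 days claimed exceeds the 1244-day cap, so +1244 days → 1 September 2004.
Prosecution Delay Deduction: −121 days → 3 May 2004.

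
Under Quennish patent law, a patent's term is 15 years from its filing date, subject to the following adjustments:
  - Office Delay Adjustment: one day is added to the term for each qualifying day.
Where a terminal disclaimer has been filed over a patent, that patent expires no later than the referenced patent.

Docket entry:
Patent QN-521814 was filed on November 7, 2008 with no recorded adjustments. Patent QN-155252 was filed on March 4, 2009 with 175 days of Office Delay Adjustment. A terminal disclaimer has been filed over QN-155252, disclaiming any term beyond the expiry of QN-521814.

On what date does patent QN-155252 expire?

November 7, 2023

Natural term of QN-155252:
  Base: filing + 15 years → 4 March 2024.
  Office Delay Adjustment: +175 days → 26 August 2024.
Expiry of referenced patent QN-521814:
  Base: filing + 15 years → 7 November 2023.
Terminal disclaimer: QN-155252 expires on the earlier of 26 August 2024 and 7 November 2023.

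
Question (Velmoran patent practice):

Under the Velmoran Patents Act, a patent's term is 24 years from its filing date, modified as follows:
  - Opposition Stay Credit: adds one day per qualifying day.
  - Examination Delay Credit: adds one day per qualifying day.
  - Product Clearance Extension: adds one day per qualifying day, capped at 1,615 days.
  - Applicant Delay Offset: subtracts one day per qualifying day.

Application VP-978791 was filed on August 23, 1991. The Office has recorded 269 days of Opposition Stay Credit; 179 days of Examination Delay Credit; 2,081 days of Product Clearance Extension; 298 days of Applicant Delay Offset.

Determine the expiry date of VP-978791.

June 22, 2020

Base term: filing date + 24 years → 23 August 2015.
Opposition Stay Credit: +269 days → 18 May 2016.
Examination Delay Credit: +179 days → 13 November 2016.
Product Clearance Extension: 2081 days claimed exceeds the 1615-day cap, so +1615 days → 16 April 2021.
Applicant Delay Offset: −298 days → 22 June 2020.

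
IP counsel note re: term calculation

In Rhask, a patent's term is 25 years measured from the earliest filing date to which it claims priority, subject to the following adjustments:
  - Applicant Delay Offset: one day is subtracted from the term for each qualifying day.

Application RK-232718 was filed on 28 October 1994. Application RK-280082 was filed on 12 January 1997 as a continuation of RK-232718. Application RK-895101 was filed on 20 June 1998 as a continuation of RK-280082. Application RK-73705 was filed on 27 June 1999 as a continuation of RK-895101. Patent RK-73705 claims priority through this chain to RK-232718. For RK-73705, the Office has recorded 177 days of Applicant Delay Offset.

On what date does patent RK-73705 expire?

May 4, 2019

Earliest priority filing: 28 October 1994.
Base term: 28 October 1994 + 25 years → 28 October 2019.
Applicant Delay Offset: −177 days → 4 May 2019.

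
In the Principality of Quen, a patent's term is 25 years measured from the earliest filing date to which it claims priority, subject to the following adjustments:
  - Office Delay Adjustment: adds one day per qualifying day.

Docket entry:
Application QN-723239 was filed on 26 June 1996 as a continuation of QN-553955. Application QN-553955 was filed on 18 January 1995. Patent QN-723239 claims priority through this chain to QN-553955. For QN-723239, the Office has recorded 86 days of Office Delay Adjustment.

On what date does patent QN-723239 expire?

April 13, 2020

Earliest priority filing: 18 January 1995.
Base term: 18 January 1995 + 25 years → 18 January 2020.
Office Delay Adjustment: +86 days → 13 April 2020.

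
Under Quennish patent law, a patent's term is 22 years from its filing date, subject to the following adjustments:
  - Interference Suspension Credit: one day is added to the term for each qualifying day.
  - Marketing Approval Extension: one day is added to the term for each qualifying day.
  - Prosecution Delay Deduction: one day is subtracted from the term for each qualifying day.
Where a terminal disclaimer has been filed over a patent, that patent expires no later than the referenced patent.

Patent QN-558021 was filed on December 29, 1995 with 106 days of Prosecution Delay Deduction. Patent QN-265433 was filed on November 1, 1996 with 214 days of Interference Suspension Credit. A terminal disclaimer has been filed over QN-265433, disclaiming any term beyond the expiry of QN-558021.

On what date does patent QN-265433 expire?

September 14, 2017

Natural term of QN-265433:
  Base: filing + 22 years → 1 November 2018.
  Interference Suspension Credit: +214 days → 3 June 2019.
Expiry of referenced patent QN-558021:
  Base: filing + 22 years → 29 December 2017.
  Prosecution Delay Deduction: −106 days → 14 September 2017.
Terminal disclaimer: QN-265433 expires on the earlier of 3 June 2019 and 14 September 2017.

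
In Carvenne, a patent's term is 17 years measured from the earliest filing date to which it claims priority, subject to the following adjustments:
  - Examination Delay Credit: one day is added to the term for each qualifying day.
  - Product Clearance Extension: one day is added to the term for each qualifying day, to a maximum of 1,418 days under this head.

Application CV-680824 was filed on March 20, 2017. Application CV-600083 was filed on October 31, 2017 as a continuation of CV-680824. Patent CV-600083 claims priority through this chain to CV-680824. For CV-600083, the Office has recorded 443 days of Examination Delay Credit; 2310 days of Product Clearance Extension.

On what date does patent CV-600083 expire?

April 24, 2039

Earliest priority filing: 20 March 2017.
Base term: 20 March 2017 + 17 years → 20 March 2034.
Examination Delay Credit: +443 days → 6 June 2035.
Product Clearance Extension: 2310 days claimed exceeds the 1418-day cap, so +1418 days → 24 April 2039.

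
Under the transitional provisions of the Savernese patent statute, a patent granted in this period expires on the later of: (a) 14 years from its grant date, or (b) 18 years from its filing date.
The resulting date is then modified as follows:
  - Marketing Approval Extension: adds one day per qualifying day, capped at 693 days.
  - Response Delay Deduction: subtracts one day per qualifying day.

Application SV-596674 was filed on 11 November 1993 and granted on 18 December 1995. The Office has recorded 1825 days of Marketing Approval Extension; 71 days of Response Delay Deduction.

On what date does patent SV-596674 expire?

(a) grant + 14 years → 18 December 2009.
(b) filing + 18 years → 11 November 2011.
Later of the two: 11 November 2011.
Marketing Approval Extension: 1825 days claimed exceeds the 693-day cap, so +693 days → 4 October 2013.
Response Delay Deduction: −71 days → 25 July 2013.

2013-07-25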